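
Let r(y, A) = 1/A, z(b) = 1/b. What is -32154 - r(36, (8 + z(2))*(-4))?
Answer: -1093235/34 ≈ -32154.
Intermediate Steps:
z(b) = 1/b
-32154 - r(36, (8 + z(2))*(-4)) = -32154 - 1/((8 + 1/2)*(-4)) = -32154 - 1/((8 + ½)*(-4)) = -32154 - 1/((17/2)*(-4)) = -32154 - 1/(-34) = -32154 - 1*(-1/34) = -32154 + 1/34 = -1093235/34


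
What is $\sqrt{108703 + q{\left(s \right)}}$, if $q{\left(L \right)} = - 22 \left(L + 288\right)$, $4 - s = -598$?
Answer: $\sqrt{89123} \approx 298.53$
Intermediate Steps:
$s = 602$ ($s = 4 - -598 = 4 + 598 = 602$)
$q{\left(L \right)} = -6336 - 22 L$ ($q{\left(L \right)} = - 22 \left(288 + L\right) = -6336 - 22 L$)
$\sqrt{108703 + q{\left(s \right)}} = \sqrt{108703 - 19580} = \sqrt{89123}$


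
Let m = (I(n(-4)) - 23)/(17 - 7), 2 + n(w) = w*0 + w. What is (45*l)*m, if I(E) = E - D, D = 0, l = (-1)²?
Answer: -261/2 ≈ -130.50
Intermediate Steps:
l = 1
n(w) = -2 + w (n(w) = -2 + (w*0 + w) = -2 + (0 + w) = -2 + w)
I(E) = E (I(E) = E - 1*0 = E + 0 = E)
m = -29/10 (m = ((-2 - 4) - 23)/(17 - 7) = (-6 - 23)/10 = -29*⅒ = -29/10 ≈ -2.9000)
(45*l)*m = (45*1)*(-29/10) = 45*(-29/10) = -261/2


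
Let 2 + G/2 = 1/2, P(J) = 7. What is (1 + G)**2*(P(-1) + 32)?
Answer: 156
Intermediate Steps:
G = -3 (G = -4 + 2*(1/2) = -4 + 1 = -3)
(1 + G)**2*(P(-1) + 32) = (1 - 3)**2*(7 + 32) = (-2)**2*39 = 4*39 = 156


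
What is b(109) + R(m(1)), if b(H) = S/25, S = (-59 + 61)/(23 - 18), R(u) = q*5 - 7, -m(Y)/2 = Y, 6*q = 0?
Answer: -873/125 ≈ -6.9840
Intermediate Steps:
q = 0 (q = (1/6)*0 = 0)
m(Y) = -2*Y
R(u) = -7 (R(u) = 0*5 - 7 = 0 - 7 = -7)
S = 2/5 ≈ 0.40000
b(H) = 2/125 (b(H) = (2/5)/25 = (2/5)*(1/25) = 2/125)
b(109) + R(m(1)) = 2/125 - 7 = -873/125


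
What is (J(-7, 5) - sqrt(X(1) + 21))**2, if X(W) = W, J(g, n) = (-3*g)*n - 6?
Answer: (99 - sqrt(22))**2 ≈ 8894.3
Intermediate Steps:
J(g, n) = -6 - 3*g*n (J(g, n) = -3*g*n - 6 = -6 - 3*g*n)
(J(-7, 5) - sqrt(X(1) + 21))**2 = ((-6 - 3*(-7)*5) - sqrt(1 + 21))**2 = ((-6 + 105) - sqrt(22))**2 = (99 - sqrt(22))**2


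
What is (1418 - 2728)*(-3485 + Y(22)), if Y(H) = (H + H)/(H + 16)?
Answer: 86712830/19 ≈ 4.5638e+6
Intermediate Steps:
Y(H) = 2*H/(16 + H) (Y(H) = (2*H)/(16 + H) = 2*H/(16 + H))
(1418 - 2728)*(-3485 + Y(22)) = (1418 - 2728)*(-3485 + 2*22/(16 + 22)) = -1310*(-3485 + 2*22/38) = -1310*(-3485 + 2*22*(1/38)) = -1310*(-3485 + 22/19) = -1310*(-66193/19) = 86712830/19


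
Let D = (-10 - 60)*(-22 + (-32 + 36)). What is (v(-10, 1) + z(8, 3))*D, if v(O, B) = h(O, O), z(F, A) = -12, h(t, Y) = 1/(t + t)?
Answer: -15183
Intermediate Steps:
h(t, Y) = 1/(2*t)
v(O, B) = 1/(2*O)
D = 1260 (D = -70*(-22 + 4) = -70*(-18) = 1260)
(v(-10, 1) + z(8, 3))*D = ((½)/(-10) - 12)*1260 = ((½)*(-⅒) - 12)*1260 = (-1/20 - 12)*1260 = -241/20*1260 = -15183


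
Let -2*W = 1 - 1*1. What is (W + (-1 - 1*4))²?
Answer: 25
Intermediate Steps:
W = 0 (W = -(1 - 1*1)/2 = -(1 - 1)/2 = -½*0 = 0)
(W + (-1 - 1*4))² = (0 + (-1 - 1*4))² = (0 + (-1 - 4))² = (0 - 5)² = (-5)² = 25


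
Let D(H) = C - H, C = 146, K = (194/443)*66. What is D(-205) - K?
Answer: 142689/443 ≈ 322.10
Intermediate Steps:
K = 12804/443 (K = (194*(1/443))*66 = (194/443)*66 = 12804/443 ≈ 28.903)
D(H) = 146 - H
D(-205) - K = (146 - 1*(-205)) - 1*12804/443 = (146 + 205) - 12804/443 = 351 - 12804/443 = 142689/443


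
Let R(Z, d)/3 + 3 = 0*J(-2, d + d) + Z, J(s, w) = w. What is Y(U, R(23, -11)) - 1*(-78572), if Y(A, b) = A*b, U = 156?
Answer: 87932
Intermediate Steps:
R(Z, d) = -9 + 3*Z (R(Z, d) = -9 + 3*(0*(d + d) + Z) = -9 + 3*(0*(2*d) + Z) = -9 + 3*(0 + Z) = -9 + 3*Z)
Y(U, R(23, -11)) - 1*(-78572) = 156*(-9 + 3*23) - 1*(-78572) = 156*(-9 + 69) + 78572 = 156*60 + 78572 = 9360 + 78572 = 87932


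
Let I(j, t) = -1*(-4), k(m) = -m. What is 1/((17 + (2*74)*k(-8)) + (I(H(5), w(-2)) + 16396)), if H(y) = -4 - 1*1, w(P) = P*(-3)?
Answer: 1/17601 ≈ 5.6815e-5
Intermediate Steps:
w(P) = -3*P
H(y) = -5 (H(y) = -4 - 1 = -5)
I(j, t) = 4
1/((17 + (2*74)*k(-8)) + (I(H(5), w(-2)) + 16396)) = 1/((17 + (2*74)*(-1*(-8))) + (4 + 16396)) = 1/((17 + 148*8) + 16400) = 1/((17 + 1184) + 16400) = 1/(1201 + 16400) = 1/17601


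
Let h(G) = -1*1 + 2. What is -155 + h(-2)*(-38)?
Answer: -193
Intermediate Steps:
h(G) = 1 (h(G) = -1 + 2 = 1)
-155 + h(-2)*(-38) = -155 + 1*(-38) = -155 - 38 = -193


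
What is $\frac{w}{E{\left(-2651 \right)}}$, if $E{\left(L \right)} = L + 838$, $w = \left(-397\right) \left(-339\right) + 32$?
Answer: $- \frac{134615}{1813} \approx -74.25$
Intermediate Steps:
$w = 134615$ ($w = 134583 + 32 = 134615$)
$E{\left(L \right)} = 838 + L$
$\frac{w}{E{\left(-2651 \right)}} = \frac{134615}{838 - 2651} = \frac{134615}{-1813} = 134615 \left(- \frac{1}{1813}\right) = - \frac{134615}{1813}$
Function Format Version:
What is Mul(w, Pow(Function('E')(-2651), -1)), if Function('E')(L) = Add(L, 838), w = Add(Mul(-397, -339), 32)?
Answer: Rational(-134615, 1813) ≈ -74.250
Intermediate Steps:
w = 134615 (w = Add(134583, 32) = 134615)
Function('E')(L) = Add(838, L)
Mul(w, Pow(Function('E')(-2651), -1)) = Mul(134615, Pow(Add(838, -2651), -1)) = Mul(134615, Pow(-1813, -1)) = Mul(134615, Rational(-1, 1813)) = Rational(-134615, 1813)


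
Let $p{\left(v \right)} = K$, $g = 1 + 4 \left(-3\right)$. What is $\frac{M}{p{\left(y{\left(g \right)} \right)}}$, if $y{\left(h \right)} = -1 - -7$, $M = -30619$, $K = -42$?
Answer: $\frac{30619}{42} \approx 729.02$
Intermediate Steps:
$g = -11$ ($g = 1 - 12 = -11$)
$y{\left(h \right)} = 6$ ($y{\left(h \right)} = -1 + 7 = 6$)
$p{\left(v \right)} = -42$
$\frac{M}{p{\left(y{\left(g \right)} \right)}} = - \frac{30619}{-42} = \left(-30619\right) \left(- \frac{1}{42}\right) = \frac{30619}{42}$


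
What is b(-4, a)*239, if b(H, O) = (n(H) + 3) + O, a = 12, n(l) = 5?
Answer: 4780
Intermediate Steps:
b(H, O) = 8 + O (b(H, O) = (5 + 3) + O = 8 + O)
b(-4, a)*239 = (8 + 12)*239 = 20*239 = 4780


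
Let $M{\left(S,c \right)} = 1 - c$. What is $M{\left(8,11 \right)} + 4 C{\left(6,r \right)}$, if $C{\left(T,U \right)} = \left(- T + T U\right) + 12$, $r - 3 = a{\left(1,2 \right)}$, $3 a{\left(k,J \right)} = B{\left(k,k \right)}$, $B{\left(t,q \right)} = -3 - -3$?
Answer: $86$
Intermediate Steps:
$B{\left(t,q \right)} = 0$ ($B{\left(t,q \right)} = -3 + 3 = 0$)
$a{\left(k,J \right)} = 0$ ($a{\left(k,J \right)} = \frac{1}{3} \cdot 0 = 0$)
$r = 3$ ($r = 3 + 0 = 3$)
$C{\left(T,U \right)} = 12 - T + T U$
$M{\left(8,11 \right)} + 4 C{\left(6,r \right)} = \left(1 - 11\right) + 4 \left(12 - 6 + 6 \cdot 3\right) = \left(1 - 11\right) + 4 \left(12 - 6 + 18\right) = -10 + 4 \cdot 24 = -10 + 96 = 86$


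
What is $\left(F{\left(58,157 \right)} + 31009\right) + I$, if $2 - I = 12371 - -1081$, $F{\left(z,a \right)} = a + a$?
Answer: $17873$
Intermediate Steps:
$F{\left(z,a \right)} = 2 a$
$I = -13450$ ($I = 2 - \left(12371 - -1081\right) = 2 - \left(12371 + 1081\right) = 2 - 13452 = -13450$)
$\left(F{\left(58,157 \right)} + 31009\right) + I = \left(2 \cdot 157 + 31009\right) - 13450 = \left(314 + 31009\right) - 13450 = 31323 - 13450 = 17873$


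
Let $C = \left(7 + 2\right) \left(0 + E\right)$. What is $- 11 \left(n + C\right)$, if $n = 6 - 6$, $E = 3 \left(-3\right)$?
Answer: $891$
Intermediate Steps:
$E = -9$
$C = -81$ ($C = \left(7 + 2\right) \left(0 - 9\right) = 9 \left(-9\right) = -81$)
$n = 0$ ($n = 6 - 6 = 0$)
$- 11 \left(n + C\right) = - 11 \left(0 - 81\right) = \left(-11\right) \left(-81\right) = 891$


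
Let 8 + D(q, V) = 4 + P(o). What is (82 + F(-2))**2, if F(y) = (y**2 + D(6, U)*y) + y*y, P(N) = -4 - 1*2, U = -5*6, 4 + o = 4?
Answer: 12100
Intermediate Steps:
o = 0 (o = -4 + 4 = 0)
U = -30
P(N) = -6 (P(N) = -4 - 2 = -6)
D(q, V) = -10 (D(q, V) = -8 + (4 - 6) = -8 - 2 = -10)
F(y) = -10*y + 2*y**2 (F(y) = (y**2 - 10*y) + y*y = (y**2 - 10*y) + y**2 = -10*y + 2*y**2)
(82 + F(-2))**2 = (82 + 2*(-2)*(-5 - 2))**2 = (82 + 2*(-2)*(-7))**2 = (82 + 28)**2 = 110**2 = 12100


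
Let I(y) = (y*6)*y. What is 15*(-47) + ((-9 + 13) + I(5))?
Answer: -551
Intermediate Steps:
I(y) = 6*y**2 (I(y) = (6*y)*y = 6*y**2)
15*(-47) + ((-9 + 13) + I(5)) = 15*(-47) + ((-9 + 13) + 6*5**2) = -705 + (4 + 6*25) = -705 + (4 + 150) = -705 + 154 = -551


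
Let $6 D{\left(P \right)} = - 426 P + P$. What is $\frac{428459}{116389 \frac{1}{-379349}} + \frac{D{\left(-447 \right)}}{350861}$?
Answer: $- \frac{2327647428217173}{1666790242} \approx -1.3965 \cdot 10^{6}$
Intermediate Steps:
$D{\left(P \right)} = - \frac{425 P}{6}$ ($D{\left(P \right)} = \frac{- 426 P + P}{6} = \frac{\left(-425\right) P}{6} = - \frac{425 P}{6}$)
$\frac{428459}{116389 \frac{1}{-379349}} + \frac{D{\left(-447 \right)}}{350861} = \frac{428459}{116389 \frac{1}{-379349}} + \frac{\left(- \frac{425}{6}\right) \left(-447\right)}{350861} = \frac{428459}{116389 \left(- \frac{1}{379349}\right)} + \frac{63325}{2} \cdot \frac{1}{350861} = \frac{428459}{- \frac{116389}{379349}} + \frac{63325}{701722} = 428459 \left(- \frac{379349}{116389}\right) + \frac{63325}{701722} = - \frac{162535493191}{116389} + \frac{63325}{701722} = - \frac{2327647428217173}{1666790242}$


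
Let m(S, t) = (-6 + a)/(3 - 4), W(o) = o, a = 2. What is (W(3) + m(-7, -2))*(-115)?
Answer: -805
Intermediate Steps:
m(S, t) = 4 (m(S, t) = (-6 + 2)/(3 - 4) = -4/(-1) = -4*(-1) = 4)
(W(3) + m(-7, -2))*(-115) = (3 + 4)*(-115) = 7*(-115) = -805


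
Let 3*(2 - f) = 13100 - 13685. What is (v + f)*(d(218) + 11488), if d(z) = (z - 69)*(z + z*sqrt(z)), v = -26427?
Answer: -1153333100 - 852002860*sqrt(218) ≈ -1.3733e+10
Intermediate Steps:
f = 197 (f = 2 - (13100 - 13685)/3 = 2 - 1/3*(-585) = 2 + 195 = 197)
d(z) = (-69 + z)*(z + z**(3/2))
(v + f)*(d(218) + 11488) = (-26427 + 197)*((218**2 + 218**(5/2) - 69*218 - 15042*sqrt(218)) + 11488) = -26230*((47524 + 47524*sqrt(218) - 15042 - 15042*sqrt(218)) + 11488) = -26230*((32482 + 32482*sqrt(218)) + 11488) = -26230*(43970 + 32482*sqrt(218)) = -1153333100 - 852002860*sqrt(218)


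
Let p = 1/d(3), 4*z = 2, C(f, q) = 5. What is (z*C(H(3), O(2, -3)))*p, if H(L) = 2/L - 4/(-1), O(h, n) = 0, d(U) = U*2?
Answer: 5/12 ≈ 0.41667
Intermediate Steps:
d(U) = 2*U
H(L) = 4 + 2/L (H(L) = 2/L - 4*(-1) = 2/L + 4 = 4 + 2/L)
z = 1/2 (z = (1/4)*2 = 1/2 ≈ 0.50000)
p = 1/6 (p = 1/(2*3) = 1/6 ≈ 0.16667)
(z*C(H(3), O(2, -3)))*p = ((1/2)*5)*(1/6) = (5/2)*(1/6) = 5/12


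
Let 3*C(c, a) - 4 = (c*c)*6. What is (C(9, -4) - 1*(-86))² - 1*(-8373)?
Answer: 634861/9 ≈ 70540.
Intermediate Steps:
C(c, a) = 4/3 + 2*c² (C(c, a) = 4/3 + ((c*c)*6)/3 = 4/3 + (c²*6)/3 = 4/3 + (6*c²)/3 = 4/3 + 2*c²)
(C(9, -4) - 1*(-86))² - 1*(-8373) = ((4/3 + 2*9²) - 1*(-86))² - 1*(-8373) = ((4/3 + 2*81) + 86)² + 8373 = ((4/3 + 162) + 86)² + 8373 = (490/3 + 86)² + 8373 = (748/3)² + 8373 = 559504/9 + 8373 = 634861/9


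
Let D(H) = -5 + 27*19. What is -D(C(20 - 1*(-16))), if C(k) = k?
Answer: -508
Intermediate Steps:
D(H) = 508 (D(H) = -5 + 513 = 508)
-D(C(20 - 1*(-16))) = -1*508 = -508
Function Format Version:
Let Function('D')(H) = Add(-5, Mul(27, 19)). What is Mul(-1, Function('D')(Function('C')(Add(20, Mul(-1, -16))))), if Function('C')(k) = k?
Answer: -508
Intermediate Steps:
Function('D')(H) = 508 (Function('D')(H) = Add(-5, 513) = 508)
Mul(-1, Function('D')(Function('C')(Add(20, Mul(-1, -16))))) = Mul(-1, 508) = -508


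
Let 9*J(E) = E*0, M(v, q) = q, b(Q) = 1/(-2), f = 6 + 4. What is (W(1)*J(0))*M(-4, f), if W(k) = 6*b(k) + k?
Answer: 0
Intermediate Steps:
f = 10
b(Q) = -½
W(k) = -3 + k (W(k) = 6*(-½) + k = -3 + k)
J(E) = 0 (J(E) = (E*0)/9 = (⅑)*0 = 0)
(W(1)*J(0))*M(-4, f) = ((-3 + 1)*0)*10 = -2*0*10 = 0*10 = 0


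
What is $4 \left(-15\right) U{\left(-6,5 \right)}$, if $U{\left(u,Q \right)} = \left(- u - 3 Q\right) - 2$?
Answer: $660$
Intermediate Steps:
$U{\left(u,Q \right)} = -2 - u - 3 Q$
$4 \left(-15\right) U{\left(-6,5 \right)} = 4 \left(-15\right) \left(-2 - -6 - 15\right) = - 60 \left(-2 + 6 - 15\right) = \left(-60\right) \left(-11\right) = 660$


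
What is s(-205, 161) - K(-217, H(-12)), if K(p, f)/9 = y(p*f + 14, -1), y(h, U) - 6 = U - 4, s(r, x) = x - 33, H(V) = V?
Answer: 119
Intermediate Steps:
s(r, x) = -33 + x
y(h, U) = 2 + U (y(h, U) = 6 + (U - 4) = 6 + (-4 + U) = 2 + U)
K(p, f) = 9 (K(p, f) = 9*(2 - 1) = 9*1 = 9)
s(-205, 161) - K(-217, H(-12)) = (-33 + 161) - 1*9 = 128 - 9 = 119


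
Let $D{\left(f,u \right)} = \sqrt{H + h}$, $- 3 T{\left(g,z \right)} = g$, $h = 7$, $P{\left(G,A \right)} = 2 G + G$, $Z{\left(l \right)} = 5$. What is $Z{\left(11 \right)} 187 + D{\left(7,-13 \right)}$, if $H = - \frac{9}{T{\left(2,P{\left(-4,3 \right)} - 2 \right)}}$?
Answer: $935 + \frac{\sqrt{82}}{2} \approx 939.53$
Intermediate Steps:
$P{\left(G,A \right)} = 3 G$
$T{\left(g,z \right)} = - \frac{g}{3}$
$H = \frac{27}{2}$ ($H = - \frac{9}{\left(- \frac{1}{3}\right) 2} = - \frac{9}{- \frac{2}{3}} = \left(-9\right) \left(- \frac{3}{2}\right) = \frac{27}{2} \approx 13.5$)
$D{\left(f,u \right)} = \frac{\sqrt{82}}{2}$ ($D{\left(f,u \right)} = \sqrt{\frac{27}{2} + 7} = \sqrt{\frac{41}{2}} = \frac{\sqrt{82}}{2}$)
$Z{\left(11 \right)} 187 + D{\left(7,-13 \right)} = 5 \cdot 187 + \frac{\sqrt{82}}{2} = 935 + \frac{\sqrt{82}}{2}$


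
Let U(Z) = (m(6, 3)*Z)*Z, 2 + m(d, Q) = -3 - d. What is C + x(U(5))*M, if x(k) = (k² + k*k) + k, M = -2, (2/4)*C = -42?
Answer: -302034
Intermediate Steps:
m(d, Q) = -5 - d (m(d, Q) = -2 + (-3 - d) = -5 - d)
U(Z) = -11*Z² (U(Z) = ((-5 - 1*6)*Z)*Z = ((-5 - 6)*Z)*Z = (-11*Z)*Z = -11*Z²)
C = -84 (C = 2*(-42) = -84)
x(k) = k + 2*k² (x(k) = (k² + k²) + k = 2*k² + k = k + 2*k²)
C + x(U(5))*M = -84 + ((-11*5²)*(1 + 2*(-11*5²)))*(-2) = -84 + ((-11*25)*(1 + 2*(-11*25)))*(-2) = -84 - 275*(1 + 2*(-275))*(-2) = -84 - 275*(1 - 550)*(-2) = -84 - 275*(-549)*(-2) = -84 + 150975*(-2) = -84 - 301950 = -302034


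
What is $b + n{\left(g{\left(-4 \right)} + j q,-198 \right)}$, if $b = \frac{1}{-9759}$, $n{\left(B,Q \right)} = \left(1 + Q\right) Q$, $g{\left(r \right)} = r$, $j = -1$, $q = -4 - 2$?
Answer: $\frac{380659553}{9759} \approx 39006.0$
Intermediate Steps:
$q = -6$
$n{\left(B,Q \right)} = Q \left(1 + Q\right)$
$b = - \frac{1}{9759} \approx -0.00010247$
$b + n{\left(g{\left(-4 \right)} + j q,-198 \right)} = - \frac{1}{9759} - 198 \left(1 - 198\right) = - \frac{1}{9759} - -39006 = - \frac{1}{9759} + 39006 = \frac{380659553}{9759}$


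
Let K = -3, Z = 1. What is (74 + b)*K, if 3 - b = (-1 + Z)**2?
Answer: -231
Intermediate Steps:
b = 3 (b = 3 - (-1 + 1)**2 = 3 - 1*0**2 = 3 - 1*0 = 3 + 0 = 3)
(74 + b)*K = (74 + 3)*(-3) = 77*(-3) = -231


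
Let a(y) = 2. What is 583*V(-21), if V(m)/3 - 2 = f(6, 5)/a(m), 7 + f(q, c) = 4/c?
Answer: -19239/10 ≈ -1923.9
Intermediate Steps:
f(q, c) = -7 + 4/c
V(m) = -33/10 (V(m) = 6 + 3*((-7 + 4/5)/2) = 6 + 3*((-7 + 4*(⅕))*(½)) = 6 + 3*((-7 + ⅘)*(½)) = 6 + 3*(-31/5*½) = 6 + 3*(-31/10) = 6 - 93/10 = -33/10)
583*V(-21) = 583*(-33/10) = -19239/10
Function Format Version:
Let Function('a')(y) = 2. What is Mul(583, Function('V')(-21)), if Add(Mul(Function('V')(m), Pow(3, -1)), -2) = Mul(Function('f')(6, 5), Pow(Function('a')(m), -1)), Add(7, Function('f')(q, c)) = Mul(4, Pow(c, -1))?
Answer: Rational(-19239, 10) ≈ -1923.9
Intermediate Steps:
Function('f')(q, c) = Add(-7, Mul(4, Pow(c, -1)))
Function('V')(m) = Rational(-33, 10) (Function('V')(m) = Add(6, Mul(3, Mul(Add(-7, Mul(4, Pow(5, -1))), Pow(2, -1)))) = Add(6, Mul(3, Mul(Add(-7, Mul(4, Rational(1, 5))), Rational(1, 2)))) = Add(6, Mul(3, Mul(Add(-7, Rational(4, 5)), Rational(1, 2)))) = Add(6, Mul(3, Mul(Rational(-31, 5), Rational(1, 2)))) = Add(6, Mul(3, Rational(-31, 10))) = Add(6, Rational(-93, 10)) = Rational(-33, 10))
Mul(583, Function('V')(-21)) = Mul(583, Rational(-33, 10)) = Rational(-19239, 10)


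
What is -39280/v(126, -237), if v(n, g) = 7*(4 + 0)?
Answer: -9820/7 ≈ -1402.9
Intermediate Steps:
v(n, g) = 28 (v(n, g) = 7*4 = 28)
-39280/v(126, -237) = -39280/28 = -39280*1/28 = -9820/7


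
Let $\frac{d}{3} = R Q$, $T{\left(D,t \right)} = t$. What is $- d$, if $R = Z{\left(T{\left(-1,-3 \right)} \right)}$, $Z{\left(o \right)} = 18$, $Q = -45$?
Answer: $2430$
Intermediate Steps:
$R = 18$
$d = -2430$ ($d = 3 \cdot 18 \left(-45\right) = 3 \left(-810\right) = -2430$)
$- d = \left(-1\right) \left(-2430\right) = 2430$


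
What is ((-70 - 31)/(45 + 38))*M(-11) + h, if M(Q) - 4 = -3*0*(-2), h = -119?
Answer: -10281/83 ≈ -123.87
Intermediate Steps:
M(Q) = 4 (M(Q) = 4 - 3*0*(-2) = 4 + 0*(-2) = 4 + 0 = 4)
((-70 - 31)/(45 + 38))*M(-11) + h = ((-70 - 31)/(45 + 38))*4 - 119 = -101/83*4 - 119 = -404/83 - 119 = -10281/83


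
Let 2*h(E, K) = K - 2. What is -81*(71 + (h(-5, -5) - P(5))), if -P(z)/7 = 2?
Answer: -13203/2 ≈ -6601.5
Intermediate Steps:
h(E, K) = -1 + K/2 (h(E, K) = (K - 2)/2 = (-2 + K)/2 = -1 + K/2)
P(z) = -14 (P(z) = -7*2 = -14)
-81*(71 + (h(-5, -5) - P(5))) = -81*(71 + ((-1 + (1/2)*(-5)) - 1*(-14))) = -81*(71 + ((-1 - 5/2) + 14)) = -81*(71 + (-7/2 + 14)) = -81*(71 + 21/2) = -81*163/2 = -13203/2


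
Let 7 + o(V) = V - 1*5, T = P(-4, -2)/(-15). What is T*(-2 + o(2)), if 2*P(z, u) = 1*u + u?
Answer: -8/5 ≈ -1.6000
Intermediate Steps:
P(z, u) = u (P(z, u) = (1*u + u)/2 = (u + u)/2 = (2*u)/2 = u)
T = 2/15 (T = -2/(-15) = -2*(-1/15) = 2/15 ≈ 0.13333)
o(V) = -12 + V (o(V) = -7 + (V - 1*5) = -7 + (V - 5) = -7 + (-5 + V) = -12 + V)
T*(-2 + o(2)) = 2*(-2 + (-12 + 2))/15 = 2*(-2 - 10)/15 = (2/15)*(-12) = -8/5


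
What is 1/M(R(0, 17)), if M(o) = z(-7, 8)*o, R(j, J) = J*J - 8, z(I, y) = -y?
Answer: -1/2248 ≈ -0.00044484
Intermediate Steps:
R(j, J) = -8 + J**2 (R(j, J) = J**2 - 8 = -8 + J**2)
M(o) = -8*o (M(o) = (-1*8)*o = -8*o)
1/M(R(0, 17)) = 1/(-8*(-8 + 17**2)) = 1/(-8*(-8 + 289)) = 1/(-8*281) = 1/(-2248) = -1/2248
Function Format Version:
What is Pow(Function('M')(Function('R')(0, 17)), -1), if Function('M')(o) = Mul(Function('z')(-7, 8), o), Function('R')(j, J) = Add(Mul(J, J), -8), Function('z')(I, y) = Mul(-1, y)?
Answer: Rational(-1, 2248) ≈ -0.00044484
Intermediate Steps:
Function('R')(j, J) = Add(-8, Pow(J, 2)) (Function('R')(j, J) = Add(Pow(J, 2), -8) = Add(-8, Pow(J, 2)))
Function('M')(o) = Mul(-8, o) (Function('M')(o) = Mul(Mul(-1, 8), o) = Mul(-8, o))
Pow(Function('M')(Function('R')(0, 17)), -1) = Pow(Mul(-8, Add(-8, Pow(17, 2))), -1) = Pow(Mul(-8, Add(-8, 289)), -1) = Pow(Mul(-8, 281), -1) = Pow(-2248, -1) = Rational(-1, 2248)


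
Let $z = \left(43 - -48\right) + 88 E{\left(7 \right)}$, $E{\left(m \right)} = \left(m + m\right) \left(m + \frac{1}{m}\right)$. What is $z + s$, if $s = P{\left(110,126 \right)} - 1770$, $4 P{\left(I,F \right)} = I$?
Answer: $\frac{14297}{2} \approx 7148.5$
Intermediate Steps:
$P{\left(I,F \right)} = \frac{I}{4}$
$E{\left(m \right)} = 2 m \left(m + \frac{1}{m}\right)$
$z = 8891$ ($z = \left(43 - -48\right) + 88 \left(2 + 2 \cdot 7^{2}\right) = \left(43 + 48\right) + 88 \left(2 + 2 \cdot 49\right) = 91 + 88 \left(2 + 98\right) = 91 + 88 \cdot 100 = 91 + 8800 = 8891$)
$s = - \frac{3485}{2}$ ($s = \frac{1}{4} \cdot 110 - 1770 = \frac{55}{2} - 1770 = - \frac{3485}{2} \approx -1742.5$)
$z + s = 8891 - \frac{3485}{2} = \frac{14297}{2}$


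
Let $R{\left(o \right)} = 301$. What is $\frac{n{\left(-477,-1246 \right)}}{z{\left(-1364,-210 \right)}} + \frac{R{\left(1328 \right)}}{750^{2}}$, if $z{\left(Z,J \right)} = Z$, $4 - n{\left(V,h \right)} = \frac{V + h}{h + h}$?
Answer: $- \frac{903671753}{477996750000} \approx -0.0018905$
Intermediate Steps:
$n{\left(V,h \right)} = 4 - \frac{V + h}{2 h}$ ($n{\left(V,h \right)} = 4 - \frac{V + h}{h + h} = 4 - \frac{V + h}{2 h}$)
$\frac{n{\left(-477,-1246 \right)}}{z{\left(-1364,-210 \right)}} + \frac{R{\left(1328 \right)}}{750^{2}} = \frac{\frac{1}{2} \frac{1}{-1246} \left(\left(-1\right) \left(-477\right) + 7 \left(-1246\right)\right)}{-1364} + \frac{301}{750^{2}} = \frac{1}{2} \left(- \frac{1}{1246}\right) \left(477 - 8722\right) \left(- \frac{1}{1364}\right) + \frac{301}{562500} = \frac{1}{2} \left(- \frac{1}{1246}\right) \left(-8245\right) \left(- \frac{1}{1364}\right) + 301 \cdot \frac{1}{562500} = \frac{8245}{2492} \left(- \frac{1}{1364}\right) + \frac{301}{562500} = - \frac{8245}{3399088} + \frac{301}{562500} = - \frac{903671753}{477996750000}$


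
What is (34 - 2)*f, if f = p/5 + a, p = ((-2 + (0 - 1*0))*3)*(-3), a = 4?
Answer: 1216/5 ≈ 243.20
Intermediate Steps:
p = 18 (p = ((-2 + (0 + 0))*3)*(-3) = ((-2 + 0)*3)*(-3) = -2*3*(-3) = -6*(-3) = 18)
f = 38/5 (f = 18/5 + 4 = 38/5 ≈ 7.6000)
(34 - 2)*f = (34 - 2)*(38/5) = 32*(38/5) = 1216/5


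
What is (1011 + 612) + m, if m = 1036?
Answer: 2659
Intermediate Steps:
(1011 + 612) + m = (1011 + 612) + 1036 = 1623 + 1036 = 2659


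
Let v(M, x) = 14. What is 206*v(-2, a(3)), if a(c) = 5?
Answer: 2884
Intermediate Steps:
206*v(-2, a(3)) = 206*14 = 2884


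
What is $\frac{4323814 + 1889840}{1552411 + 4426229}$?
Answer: $\frac{1035609}{996440} \approx 1.0393$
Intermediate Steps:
$\frac{4323814 + 1889840}{1552411 + 4426229} = \frac{6213654}{5978640} = 6213654 \cdot \frac{1}{5978640} = \frac{1035609}{996440}$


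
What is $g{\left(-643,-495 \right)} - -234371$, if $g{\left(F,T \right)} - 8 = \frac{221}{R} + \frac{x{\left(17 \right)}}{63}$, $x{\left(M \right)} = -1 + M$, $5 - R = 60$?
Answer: $\frac{812110192}{3465} \approx 2.3438 \cdot 10^{5}$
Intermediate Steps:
$R = -55$ ($R = 5 - 60 = -55$)
$g{\left(F,T \right)} = \frac{14677}{3465}$ ($g{\left(F,T \right)} = 8 + \left(\frac{221}{-55} + \frac{-1 + 17}{63}\right) = 8 + \left(221 \left(- \frac{1}{55}\right) + 16 \cdot \frac{1}{63}\right) = 8 + \left(- \frac{221}{55} + \frac{16}{63}\right) = 8 - \frac{13043}{3465} = \frac{14677}{3465}$)
$g{\left(-643,-495 \right)} - -234371 = \frac{14677}{3465} - -234371 = \frac{14677}{3465} + 234371 = \frac{812110192}{3465}$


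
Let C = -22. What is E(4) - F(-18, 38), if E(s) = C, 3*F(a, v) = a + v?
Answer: -86/3 ≈ -28.667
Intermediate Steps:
F(a, v) = a/3 + v/3 (F(a, v) = (a + v)/3 = a/3 + v/3)
E(s) = -22
E(4) - F(-18, 38) = -22 - ((⅓)*(-18) + (⅓)*38) = -22 - (-6 + 38/3) = -22 - 1*20/3 = -22 - 20/3 = -86/3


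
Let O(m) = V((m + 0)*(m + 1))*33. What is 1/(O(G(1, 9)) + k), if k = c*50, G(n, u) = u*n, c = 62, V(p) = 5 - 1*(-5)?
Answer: 1/3430 ≈ 0.00029154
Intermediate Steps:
V(p) = 10 (V(p) = 5 + 5 = 10)
G(n, u) = n*u
O(m) = 330 (O(m) = 10*33 = 330)
k = 3100 (k = 62*50 = 3100)
1/(O(G(1, 9)) + k) = 1/(330 + 3100) = 1/3430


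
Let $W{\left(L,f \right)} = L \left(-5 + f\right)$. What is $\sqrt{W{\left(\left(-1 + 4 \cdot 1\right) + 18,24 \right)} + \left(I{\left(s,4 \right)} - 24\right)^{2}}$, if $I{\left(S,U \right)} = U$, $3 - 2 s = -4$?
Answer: $\sqrt{799} \approx 28.267$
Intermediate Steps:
$s = \frac{7}{2}$ ($s = \frac{3}{2} - -2 = \frac{3}{2} + 2 = \frac{7}{2} \approx 3.5$)
$\sqrt{W{\left(\left(-1 + 4 \cdot 1\right) + 18,24 \right)} + \left(I{\left(s,4 \right)} - 24\right)^{2}} = \sqrt{\left(\left(-1 + 4 \cdot 1\right) + 18\right) \left(-5 + 24\right) + \left(4 - 24\right)^{2}} = \sqrt{\left(\left(-1 + 4\right) + 18\right) 19 + \left(-20\right)^{2}} = \sqrt{\left(3 + 18\right) 19 + 400} = \sqrt{21 \cdot 19 + 400} = \sqrt{399 + 400} = \sqrt{799}$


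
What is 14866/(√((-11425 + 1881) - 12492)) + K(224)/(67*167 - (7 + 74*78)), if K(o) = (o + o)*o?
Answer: 50176/2705 - 7433*I*√5509/5509 ≈ 18.549 - 100.14*I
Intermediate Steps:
K(o) = 2*o² (K(o) = (2*o)*o = 2*o²)
14866/(√((-11425 + 1881) - 12492)) + K(224)/(67*167 - (7 + 74*78)) = 14866/(√((-11425 + 1881) - 12492)) + (2*224²)/(67*167 - (7 + 74*78)) = 14866/(√(-9544 - 12492)) + (2*50176)/(11189 - (7 + 5772)) = 14866/(√(-22036)) + 100352/(11189 - 1*5779) = 14866/((2*I*√5509)) + 100352/(11189 - 5779) = 14866*(-I*√5509/11018) + 100352/5410 = -7433*I*√5509/5509 + 100352*(1/5410) = -7433*I*√5509/5509 + 50176/2705 = 50176/2705 - 7433*I*√5509/5509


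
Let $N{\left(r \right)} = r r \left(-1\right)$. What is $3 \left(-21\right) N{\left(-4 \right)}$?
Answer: $1008$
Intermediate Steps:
$N{\left(r \right)} = - r^{2}$ ($N{\left(r \right)} = r^{2} \left(-1\right) = - r^{2}$)
$3 \left(-21\right) N{\left(-4 \right)} = 3 \left(-21\right) \left(- \left(-4\right)^{2}\right) = - 63 \left(\left(-1\right) 16\right) = \left(-63\right) \left(-16\right) = 1008$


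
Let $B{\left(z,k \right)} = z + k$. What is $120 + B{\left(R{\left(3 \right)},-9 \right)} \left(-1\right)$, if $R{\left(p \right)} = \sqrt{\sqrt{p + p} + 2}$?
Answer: $129 - \sqrt{2 + \sqrt{6}} \approx 126.89$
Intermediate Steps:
$R{\left(p \right)} = \sqrt{2 + \sqrt{2} \sqrt{p}}$ ($R{\left(p \right)} = \sqrt{\sqrt{2 p} + 2} = \sqrt{\sqrt{2} \sqrt{p} + 2} = \sqrt{2 + \sqrt{2} \sqrt{p}}$)
$B{\left(z,k \right)} = k + z$
$120 + B{\left(R{\left(3 \right)},-9 \right)} \left(-1\right) = 120 + \left(-9 + \sqrt{2 + \sqrt{2} \sqrt{3}}\right) \left(-1\right) = 120 + \left(-9 + \sqrt{2 + \sqrt{6}}\right) \left(-1\right) = 120 + \left(9 - \sqrt{2 + \sqrt{6}}\right) = 129 - \sqrt{2 + \sqrt{6}}$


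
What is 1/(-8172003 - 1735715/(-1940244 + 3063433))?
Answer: -1123189/9178705613282 ≈ -1.2237e-7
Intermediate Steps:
1/(-8172003 - 1735715/(-1940244 + 3063433)) = 1/(-8172003 - 1735715/1123189) = 1/(-9178705613282/1123189) = -1123189/9178705613282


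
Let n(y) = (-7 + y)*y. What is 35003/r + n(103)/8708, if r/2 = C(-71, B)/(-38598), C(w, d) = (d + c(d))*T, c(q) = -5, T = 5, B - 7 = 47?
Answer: -4287500703/1555 ≈ -2.7572e+6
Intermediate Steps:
B = 54 (B = 7 + 47 = 54)
C(w, d) = -25 + 5*d (C(w, d) = (d - 5)*5 = (-5 + d)*5 = -25 + 5*d)
r = -35/2757 (r = 2*((-25 + 5*54)/(-38598)) = 2*((-25 + 270)*(-1/38598)) = 2*(245*(-1/38598)) = 2*(-35/5514) = -35/2757 ≈ -0.012695)
n(y) = y*(-7 + y)
35003/r + n(103)/8708 = 35003/(-35/2757) + (103*(-7 + 103))/8708 = 35003*(-2757/35) + (103*96)*(1/8708) = -96503271/35 + 9888*(1/8708) = -96503271/35 + 2472/2177 = -4287500703/1555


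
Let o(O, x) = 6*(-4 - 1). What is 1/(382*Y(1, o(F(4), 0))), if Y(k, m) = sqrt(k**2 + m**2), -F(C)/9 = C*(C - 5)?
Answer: sqrt(901)/344182 ≈ 8.7212e-5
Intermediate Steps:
F(C) = -9*C*(-5 + C) (F(C) = -9*C*(C - 5) = -9*C*(-5 + C))
o(O, x) = -30 (o(O, x) = 6*(-5) = -30)
1/(382*Y(1, o(F(4), 0))) = 1/(382*sqrt(1**2 + (-30)**2)) = 1/(382*sqrt(1 + 900)) = 1/(382*sqrt(901)) = sqrt(901)/344182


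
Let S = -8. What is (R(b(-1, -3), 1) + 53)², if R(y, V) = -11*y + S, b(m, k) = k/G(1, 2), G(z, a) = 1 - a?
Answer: 144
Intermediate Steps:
b(m, k) = -k (b(m, k) = k/(1 - 1*2) = k/(1 - 2) = k/(-1) = k*(-1) = -k)
R(y, V) = -8 - 11*y (R(y, V) = -11*y - 8 = -8 - 11*y)
(R(b(-1, -3), 1) + 53)² = ((-8 - (-11)*(-3)) + 53)² = ((-8 - 11*3) + 53)² = ((-8 - 33) + 53)² = (-41 + 53)² = 12² = 144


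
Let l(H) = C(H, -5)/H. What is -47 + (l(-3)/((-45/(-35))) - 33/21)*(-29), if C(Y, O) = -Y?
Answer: 1331/63 ≈ 21.127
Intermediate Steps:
l(H) = -1 (l(H) = (-H)/H = -1)
-47 + (l(-3)/((-45/(-35))) - 33/21)*(-29) = -47 + (-1/((-45/(-35))) - 33/21)*(-29) = -47 + (-1/((-45*(-1/35))) - 33*1/21)*(-29) = -47 + (-1/9/7 - 11/7)*(-29) = -47 + (-1*7/9 - 11/7)*(-29) = -47 + (-7/9 - 11/7)*(-29) = -47 - 148/63*(-29) = -47 + 4292/63 = 1331/63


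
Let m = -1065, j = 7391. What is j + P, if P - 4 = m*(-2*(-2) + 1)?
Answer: 2070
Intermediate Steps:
P = -5321 (P = 4 - 1065*(-2*(-2) + 1) = 4 - 1065*(4 + 1) = 4 - 1065*5 = 4 - 5325 = -5321)
j + P = 7391 - 5321 = 2070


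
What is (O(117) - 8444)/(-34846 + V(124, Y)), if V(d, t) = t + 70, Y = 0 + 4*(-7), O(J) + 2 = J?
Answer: 8329/34804 ≈ 0.23931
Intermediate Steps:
O(J) = -2 + J
Y = -28 (Y = 0 - 28 = -28)
V(d, t) = 70 + t
(O(117) - 8444)/(-34846 + V(124, Y)) = ((-2 + 117) - 8444)/(-34846 + (70 - 28)) = (115 - 8444)/(-34846 + 42) = -8329/(-34804) = -8329*(-1/34804) = 8329/34804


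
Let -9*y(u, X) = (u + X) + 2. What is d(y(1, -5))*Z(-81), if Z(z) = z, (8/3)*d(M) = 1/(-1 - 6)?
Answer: 243/56 ≈ 4.3393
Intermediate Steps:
y(u, X) = -2/9 - X/9 - u/9 (y(u, X) = -((u + X) + 2)/9 = -((X + u) + 2)/9 = -(2 + X + u)/9 = -2/9 - X/9 - u/9)
d(M) = -3/56 (d(M) = 3/(8*(-1 - 6)) = (3/8)/(-7) = (3/8)*(-⅐) = -3/56)
d(y(1, -5))*Z(-81) = -3/56*(-81) = 243/56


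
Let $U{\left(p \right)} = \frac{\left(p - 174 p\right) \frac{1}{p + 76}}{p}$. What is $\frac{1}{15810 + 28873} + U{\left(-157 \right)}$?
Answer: $\frac{7730240}{3619323} \approx 2.1358$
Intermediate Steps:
$U{\left(p \right)} = - \frac{173}{76 + p}$ ($U{\left(p \right)} = \frac{- 173 p \frac{1}{76 + p}}{p} = \frac{\left(-173\right) p \frac{1}{76 + p}}{p} = - \frac{173}{76 + p}$)
$\frac{1}{15810 + 28873} + U{\left(-157 \right)} = \frac{1}{15810 + 28873} - \frac{173}{76 - 157} = \frac{1}{44683} - \frac{173}{-81} = \frac{1}{44683} - - \frac{173}{81} = \frac{1}{44683} + \frac{173}{81} = \frac{7730240}{3619323}$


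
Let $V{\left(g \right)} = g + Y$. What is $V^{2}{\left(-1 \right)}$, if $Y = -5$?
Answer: $36$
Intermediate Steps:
$V{\left(g \right)} = -5 + g$ ($V{\left(g \right)} = g - 5 = -5 + g$)
$V^{2}{\left(-1 \right)} = \left(-5 - 1\right)^{2} = \left(-6\right)^{2} = 36$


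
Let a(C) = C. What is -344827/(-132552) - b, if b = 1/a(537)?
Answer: 8811407/3389544 ≈ 2.5996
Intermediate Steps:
b = 1/537 ≈ 0.0018622
-344827/(-132552) - b = -344827/(-132552) - 1*1/537 = -344827*(-1/132552) - 1/537 = 49261/18936 - 1/537 = 8811407/3389544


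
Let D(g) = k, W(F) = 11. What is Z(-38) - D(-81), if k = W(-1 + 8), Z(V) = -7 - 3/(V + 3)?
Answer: -627/35 ≈ -17.914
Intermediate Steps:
Z(V) = -7 - 3/(3 + V)
k = 11
D(g) = 11
Z(-38) - D(-81) = (-24 - 7*(-38))/(3 - 38) - 1*11 = (-24 + 266)/(-35) - 11 = -1/35*242 - 11 = -242/35 - 11 = -627/35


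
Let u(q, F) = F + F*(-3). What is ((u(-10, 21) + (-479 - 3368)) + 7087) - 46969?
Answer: -43771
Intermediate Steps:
u(q, F) = -2*F (u(q, F) = F - 3*F = -2*F)
((u(-10, 21) + (-479 - 3368)) + 7087) - 46969 = ((-2*21 + (-479 - 3368)) + 7087) - 46969 = ((-42 - 3847) + 7087) - 46969 = (-3889 + 7087) - 46969 = 3198 - 46969 = -43771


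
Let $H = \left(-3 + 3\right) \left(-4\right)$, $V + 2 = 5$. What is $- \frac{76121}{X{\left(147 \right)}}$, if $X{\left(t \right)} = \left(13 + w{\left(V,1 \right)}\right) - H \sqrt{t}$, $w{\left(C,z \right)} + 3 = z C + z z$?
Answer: $- \frac{76121}{14} \approx -5437.2$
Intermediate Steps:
$V = 3$ ($V = -2 + 5 = 3$)
$w{\left(C,z \right)} = -3 + z^{2} + C z$ ($w{\left(C,z \right)} = -3 + \left(z C + z z\right) = -3 + \left(C z + z^{2}\right) = -3 + \left(z^{2} + C z\right) = -3 + z^{2} + C z$)
$H = 0$ ($H = 0 \left(-4\right) = 0$)
$X{\left(t \right)} = 14$ ($X{\left(t \right)} = \left(13 + \left(-3 + 1^{2} + 3 \cdot 1\right)\right) - 0 \sqrt{t} = \left(13 + \left(-3 + 1 + 3\right)\right) - 0 = \left(13 + 1\right) + 0 = 14 + 0 = 14$)
$- \frac{76121}{X{\left(147 \right)}} = - \frac{76121}{14}$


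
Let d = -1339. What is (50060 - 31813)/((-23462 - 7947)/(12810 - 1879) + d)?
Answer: -776101/57074 ≈ -13.598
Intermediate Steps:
(50060 - 31813)/((-23462 - 7947)/(12810 - 1879) + d) = (50060 - 31813)/((-23462 - 7947)/(12810 - 1879) - 1339) = 18247/(-31409/10931 - 1339) = 18247/(-14668018/10931) = 18247*(-10931/14668018) = -776101/57074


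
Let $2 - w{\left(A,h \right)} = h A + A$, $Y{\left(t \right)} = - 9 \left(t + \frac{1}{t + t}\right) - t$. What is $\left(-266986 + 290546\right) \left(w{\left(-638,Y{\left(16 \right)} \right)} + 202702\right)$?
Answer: $\frac{4763010345}{2} \approx 2.3815 \cdot 10^{9}$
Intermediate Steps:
$Y{\left(t \right)} = - 10 t - \frac{9}{2 t}$ ($Y{\left(t \right)} = - 9 \left(t + \frac{1}{2 t}\right) - t = \left(- 9 t - \frac{9}{2 t}\right) - t = - 10 t - \frac{9}{2 t}$)
$w{\left(A,h \right)} = 2 - A - A h$ ($w{\left(A,h \right)} = 2 - \left(h A + A\right) = 2 - \left(A h + A\right) = 2 - \left(A + A h\right) = 2 - A - A h$)
$\left(-266986 + 290546\right) \left(w{\left(-638,Y{\left(16 \right)} \right)} + 202702\right) = \left(-266986 + 290546\right) \left(\left(2 - -638 - - 638 \left(\left(-10\right) 16 - \frac{9}{2 \cdot 16}\right)\right) + 202702\right) = 23560 \left(\left(2 + 638 - - 638 \left(-160 - \frac{9}{32}\right)\right) + 202702\right) = 23560 \left(\left(2 + 638 - \left(-638\right) \left(- \frac{5129}{32}\right)\right) + 202702\right) = 23560 \left(\left(2 + 638 - \frac{1636151}{16}\right) + 202702\right) = 23560 \left(- \frac{1625911}{16} + 202702\right) = 23560 \cdot \frac{1617321}{16} = \frac{4763010345}{2}$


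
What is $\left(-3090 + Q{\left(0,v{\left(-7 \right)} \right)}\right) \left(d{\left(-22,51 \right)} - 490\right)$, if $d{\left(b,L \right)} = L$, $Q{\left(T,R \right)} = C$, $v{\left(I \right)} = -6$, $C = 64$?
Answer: $1328414$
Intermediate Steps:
$Q{\left(T,R \right)} = 64$
$\left(-3090 + Q{\left(0,v{\left(-7 \right)} \right)}\right) \left(d{\left(-22,51 \right)} - 490\right) = \left(-3090 + 64\right) \left(51 - 490\right) = \left(-3026\right) \left(-439\right) = 1328414$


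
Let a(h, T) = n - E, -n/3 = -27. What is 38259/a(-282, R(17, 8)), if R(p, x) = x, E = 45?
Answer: 4251/4 ≈ 1062.8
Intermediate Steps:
n = 81 (n = -3*(-27) = 81)
a(h, T) = 36 (a(h, T) = 81 - 1*45 = 81 - 45 = 36)
38259/a(-282, R(17, 8)) = 38259/36 = 38259*(1/36) = 4251/4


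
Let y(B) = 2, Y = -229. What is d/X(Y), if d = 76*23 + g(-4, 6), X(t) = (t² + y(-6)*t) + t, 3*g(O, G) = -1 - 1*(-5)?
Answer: 2624/77631 ≈ 0.033801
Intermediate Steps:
g(O, G) = 4/3 (g(O, G) = (-1 - 1*(-5))/3 = (-1 + 5)/3 = (⅓)*4 = 4/3)
X(t) = t² + 3*t (X(t) = (t² + 2*t) + t = t² + 3*t)
d = 5248/3 (d = 76*23 + 4/3 = 1748 + 4/3 = 5248/3 ≈ 1749.3)
d/X(Y) = 5248/(3*((-229*(3 - 229)))) = 5248/(3*((-229*(-226)))) = (5248/3)/51754 = (5248/3)*(1/51754) = 2624/77631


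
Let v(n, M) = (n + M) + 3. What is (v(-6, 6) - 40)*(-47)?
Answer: 1739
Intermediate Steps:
v(n, M) = 3 + M + n (v(n, M) = (M + n) + 3 = 3 + M + n)
(v(-6, 6) - 40)*(-47) = ((3 + 6 - 6) - 40)*(-47) = (3 - 40)*(-47) = -37*(-47) = 1739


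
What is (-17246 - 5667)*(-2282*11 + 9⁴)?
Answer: 424829933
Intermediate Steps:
(-17246 - 5667)*(-2282*11 + 9⁴) = -22913*(-25102 + 6561) = -22913*(-18541) = 424829933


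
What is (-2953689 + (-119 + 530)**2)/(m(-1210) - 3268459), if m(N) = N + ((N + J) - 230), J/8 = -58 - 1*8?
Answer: 2784768/3271637 ≈ 0.85118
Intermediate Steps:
J = -528 (J = 8*(-58 - 1*8) = 8*(-58 - 8) = 8*(-66) = -528)
m(N) = -758 + 2*N (m(N) = N + ((N - 528) - 230) = N + ((-528 + N) - 230) = N + (-758 + N) = -758 + 2*N)
(-2953689 + (-119 + 530)**2)/(m(-1210) - 3268459) = (-2953689 + (-119 + 530)**2)/((-758 + 2*(-1210)) - 3268459) = (-2953689 + 411**2)/((-758 - 2420) - 3268459) = (-2953689 + 168921)/(-3178 - 3268459) = -2784768/(-3271637) = -2784768*(-1/3271637) = 2784768/3271637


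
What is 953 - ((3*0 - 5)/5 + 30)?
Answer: 924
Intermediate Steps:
953 - ((3*0 - 5)/5 + 30) = 953 - ((0 - 5)/5 + 30) = 953 - ((⅕)*(-5) + 30) = 953 - (-1 + 30) = 953 - 1*29 = 953 - 29 = 924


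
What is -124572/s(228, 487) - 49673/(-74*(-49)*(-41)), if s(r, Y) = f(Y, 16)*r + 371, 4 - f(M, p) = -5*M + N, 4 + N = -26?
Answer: 9461328967/83744003798 ≈ 0.11298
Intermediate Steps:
N = -30 (N = -4 - 26 = -30)
f(M, p) = 34 + 5*M (f(M, p) = 4 - (-5*M - 30) = 4 - (-30 - 5*M) = 4 + (30 + 5*M) = 34 + 5*M)
s(r, Y) = 371 + r*(34 + 5*Y) (s(r, Y) = (34 + 5*Y)*r + 371 = r*(34 + 5*Y) + 371 = 371 + r*(34 + 5*Y))
-124572/s(228, 487) - 49673/(-74*(-49)*(-41)) = -124572/(371 + 228*(34 + 5*487)) - 49673/(-74*(-49)*(-41)) = -124572/(371 + 228*(34 + 2435)) - 49673/(3626*(-41)) = -124572/(371 + 228*2469) - 49673/(-148666) = -124572/(371 + 562932) - 49673*(-1/148666) = -124572/563303 + 49673/148666 = 9461328967/83744003798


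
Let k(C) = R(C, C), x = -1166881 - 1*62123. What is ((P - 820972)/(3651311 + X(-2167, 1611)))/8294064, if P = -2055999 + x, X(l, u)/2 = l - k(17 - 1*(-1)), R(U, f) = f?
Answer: -4105975/30247962058224 ≈ -1.3574e-7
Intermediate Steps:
x = -1229004 (x = -1166881 - 62123 = -1229004)
k(C) = C
X(l, u) = -36 + 2*l (X(l, u) = 2*(l - (17 - 1*(-1))) = 2*(l - (17 + 1)) = 2*(l - 1*18) = 2*(l - 18) = 2*(-18 + l) = -36 + 2*l)
P = -3285003 (P = -2055999 - 1229004 = -3285003)
((P - 820972)/(3651311 + X(-2167, 1611)))/8294064 = ((-3285003 - 820972)/(3651311 + (-36 + 2*(-2167))))/8294064 = -4105975/(3651311 + (-36 - 4334))*(1/8294064) = -4105975/(3651311 - 4370)*(1/8294064) = -4105975/3646941*(1/8294064) = -4105975*1/3646941*(1/8294064) = -4105975/3646941*1/8294064 = -4105975/30247962058224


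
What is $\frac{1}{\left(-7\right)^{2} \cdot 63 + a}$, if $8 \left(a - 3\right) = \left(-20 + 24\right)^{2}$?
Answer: $\frac{1}{3092} \approx 0.00032342$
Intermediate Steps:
$a = 5$ ($a = 3 + \frac{\left(-20 + 24\right)^{2}}{8} = 3 + \frac{4^{2}}{8} = 3 + \frac{1}{8} \cdot 16 = 3 + 2 = 5$)
$\frac{1}{\left(-7\right)^{2} \cdot 63 + a} = \frac{1}{\left(-7\right)^{2} \cdot 63 + 5} = \frac{1}{49 \cdot 63 + 5} = \frac{1}{3087 + 5} = \frac{1}{3092}$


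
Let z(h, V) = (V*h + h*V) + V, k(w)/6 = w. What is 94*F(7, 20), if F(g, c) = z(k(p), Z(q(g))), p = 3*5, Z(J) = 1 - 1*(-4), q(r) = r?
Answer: 85070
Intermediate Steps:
Z(J) = 5 (Z(J) = 1 + 4 = 5)
p = 15
k(w) = 6*w
z(h, V) = V + 2*V*h (z(h, V) = (V*h + V*h) + V = 2*V*h + V = V + 2*V*h)
F(g, c) = 905 (F(g, c) = 5*(1 + 2*(6*15)) = 5*(1 + 2*90) = 5*(1 + 180) = 5*181 = 905)
94*F(7, 20) = 94*905 = 85070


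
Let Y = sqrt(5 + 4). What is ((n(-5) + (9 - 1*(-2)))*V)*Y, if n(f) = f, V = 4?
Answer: 72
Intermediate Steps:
Y = 3 (Y = sqrt(9) = 3)
((n(-5) + (9 - 1*(-2)))*V)*Y = ((-5 + (9 - 1*(-2)))*4)*3 = ((-5 + (9 + 2))*4)*3 = ((-5 + 11)*4)*3 = (6*4)*3 = 24*3 = 72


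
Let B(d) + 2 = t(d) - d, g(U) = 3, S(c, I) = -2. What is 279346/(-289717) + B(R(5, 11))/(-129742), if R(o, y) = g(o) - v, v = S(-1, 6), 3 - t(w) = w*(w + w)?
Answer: -18113632007/18794231507 ≈ -0.96379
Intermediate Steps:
t(w) = 3 - 2*w**2 (t(w) = 3 - w*(w + w) = 3 - w*2*w = 3 - 2*w**2)
v = -2
R(o, y) = 5 (R(o, y) = 3 - 1*(-2) = 3 + 2 = 5)
B(d) = 1 - d - 2*d**2 (B(d) = -2 + ((3 - 2*d**2) - d) = -2 + (3 - d - 2*d**2) = 1 - d - 2*d**2)
279346/(-289717) + B(R(5, 11))/(-129742) = 279346/(-289717) + (1 - 1*5 - 2*5**2)/(-129742) = 279346*(-1/289717) + (1 - 5 - 2*25)*(-1/129742) = -279346/289717 + (1 - 5 - 50)*(-1/129742) = -279346/289717 - 54*(-1/129742) = -279346/289717 + 27/64871 = -18113632007/18794231507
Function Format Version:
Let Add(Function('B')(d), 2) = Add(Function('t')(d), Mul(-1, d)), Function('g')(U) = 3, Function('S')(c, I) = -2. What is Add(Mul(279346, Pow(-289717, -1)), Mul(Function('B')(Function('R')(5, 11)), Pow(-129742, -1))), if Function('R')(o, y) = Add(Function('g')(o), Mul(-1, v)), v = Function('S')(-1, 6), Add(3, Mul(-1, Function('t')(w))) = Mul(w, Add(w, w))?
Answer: Rational(-18113632007, 18794231507) ≈ -0.96379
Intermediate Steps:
Function('t')(w) = Add(3, Mul(-2, Pow(w, 2))) (Function('t')(w) = Add(3, Mul(-1, Mul(w, Add(w, w)))) = Add(3, Mul(-1, Mul(w, Mul(2, w)))) = Add(3, Mul(-1, Mul(2, Pow(w, 2)))) = Add(3, Mul(-2, Pow(w, 2))))
v = -2
Function('R')(o, y) = 5 (Function('R')(o, y) = Add(3, Mul(-1, -2)) = Add(3, 2) = 5)
Function('B')(d) = Add(1, Mul(-1, d), Mul(-2, Pow(d, 2))) (Function('B')(d) = Add(-2, Add(Add(3, Mul(-2, Pow(d, 2))), Mul(-1, d))) = Add(-2, Add(3, Mul(-1, d), Mul(-2, Pow(d, 2)))) = Add(1, Mul(-1, d), Mul(-2, Pow(d, 2))))
Add(Mul(279346, Pow(-289717, -1)), Mul(Function('B')(Function('R')(5, 11)), Pow(-129742, -1))) = Add(Mul(279346, Pow(-289717, -1)), Mul(Add(1, Mul(-1, 5), Mul(-2, Pow(5, 2))), Pow(-129742, -1))) = Add(Mul(279346, Rational(-1, 289717)), Mul(Add(1, -5, Mul(-2, 25)), Rational(-1, 129742))) = Add(Rational(-279346, 289717), Mul(Add(1, -5, -50), Rational(-1, 129742))) = Add(Rational(-279346, 289717), Mul(-54, Rational(-1, 129742))) = Add(Rational(-279346, 289717), Rational(27, 64871)) = Rational(-18113632007, 18794231507)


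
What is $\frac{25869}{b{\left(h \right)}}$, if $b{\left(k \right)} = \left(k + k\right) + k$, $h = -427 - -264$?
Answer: $- \frac{8623}{163} \approx -52.902$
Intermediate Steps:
$h = -163$ ($h = -427 + 264 = -163$)
$b{\left(k \right)} = 3 k$ ($b{\left(k \right)} = 2 k + k = 3 k$)
$\frac{25869}{b{\left(h \right)}} = \frac{25869}{3 \left(-163\right)} = \frac{25869}{-489} = 25869 \left(- \frac{1}{489}\right) = - \frac{8623}{163}$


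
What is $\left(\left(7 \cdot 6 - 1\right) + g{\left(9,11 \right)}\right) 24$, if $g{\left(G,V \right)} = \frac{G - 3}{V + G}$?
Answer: $\frac{4956}{5} \approx 991.2$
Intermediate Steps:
$g{\left(G,V \right)} = \frac{-3 + G}{G + V}$
$\left(\left(7 \cdot 6 - 1\right) + g{\left(9,11 \right)}\right) 24 = \left(\left(7 \cdot 6 - 1\right) + \frac{-3 + 9}{9 + 11}\right) 24 = \left(\left(42 - 1\right) + \frac{1}{20} \cdot 6\right) 24 = \left(41 + \frac{1}{20} \cdot 6\right) 24 = \left(41 + \frac{3}{10}\right) 24 = \frac{413}{10} \cdot 24 = \frac{4956}{5}$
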